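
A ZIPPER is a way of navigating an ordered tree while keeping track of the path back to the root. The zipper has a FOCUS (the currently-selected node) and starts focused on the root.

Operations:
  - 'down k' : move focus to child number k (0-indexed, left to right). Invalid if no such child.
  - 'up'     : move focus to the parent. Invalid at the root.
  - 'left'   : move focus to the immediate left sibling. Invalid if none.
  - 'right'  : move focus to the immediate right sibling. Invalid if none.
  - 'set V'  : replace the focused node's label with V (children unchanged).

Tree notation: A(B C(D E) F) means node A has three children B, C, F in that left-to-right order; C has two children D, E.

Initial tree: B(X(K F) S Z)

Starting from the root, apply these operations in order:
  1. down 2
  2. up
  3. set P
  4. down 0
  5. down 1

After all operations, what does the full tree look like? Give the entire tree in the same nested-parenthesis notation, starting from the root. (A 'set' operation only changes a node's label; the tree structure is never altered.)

Answer: P(X(K F) S Z)

Derivation:
Step 1 (down 2): focus=Z path=2 depth=1 children=[] left=['X', 'S'] right=[] parent=B
Step 2 (up): focus=B path=root depth=0 children=['X', 'S', 'Z'] (at root)
Step 3 (set P): focus=P path=root depth=0 children=['X', 'S', 'Z'] (at root)
Step 4 (down 0): focus=X path=0 depth=1 children=['K', 'F'] left=[] right=['S', 'Z'] parent=P
Step 5 (down 1): focus=F path=0/1 depth=2 children=[] left=['K'] right=[] parent=X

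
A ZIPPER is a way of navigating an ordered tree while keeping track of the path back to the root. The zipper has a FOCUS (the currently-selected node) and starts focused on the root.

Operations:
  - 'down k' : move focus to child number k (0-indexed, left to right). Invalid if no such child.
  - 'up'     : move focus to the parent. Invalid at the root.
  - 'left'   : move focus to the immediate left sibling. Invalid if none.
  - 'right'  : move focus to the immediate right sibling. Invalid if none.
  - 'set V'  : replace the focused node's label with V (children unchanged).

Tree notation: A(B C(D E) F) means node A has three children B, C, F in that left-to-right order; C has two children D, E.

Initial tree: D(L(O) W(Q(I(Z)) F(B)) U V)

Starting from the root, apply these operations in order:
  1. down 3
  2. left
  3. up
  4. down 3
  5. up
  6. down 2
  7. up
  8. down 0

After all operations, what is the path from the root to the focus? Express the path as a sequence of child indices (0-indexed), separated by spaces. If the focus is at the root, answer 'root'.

Step 1 (down 3): focus=V path=3 depth=1 children=[] left=['L', 'W', 'U'] right=[] parent=D
Step 2 (left): focus=U path=2 depth=1 children=[] left=['L', 'W'] right=['V'] parent=D
Step 3 (up): focus=D path=root depth=0 children=['L', 'W', 'U', 'V'] (at root)
Step 4 (down 3): focus=V path=3 depth=1 children=[] left=['L', 'W', 'U'] right=[] parent=D
Step 5 (up): focus=D path=root depth=0 children=['L', 'W', 'U', 'V'] (at root)
Step 6 (down 2): focus=U path=2 depth=1 children=[] left=['L', 'W'] right=['V'] parent=D
Step 7 (up): focus=D path=root depth=0 children=['L', 'W', 'U', 'V'] (at root)
Step 8 (down 0): focus=L path=0 depth=1 children=['O'] left=[] right=['W', 'U', 'V'] parent=D

Answer: 0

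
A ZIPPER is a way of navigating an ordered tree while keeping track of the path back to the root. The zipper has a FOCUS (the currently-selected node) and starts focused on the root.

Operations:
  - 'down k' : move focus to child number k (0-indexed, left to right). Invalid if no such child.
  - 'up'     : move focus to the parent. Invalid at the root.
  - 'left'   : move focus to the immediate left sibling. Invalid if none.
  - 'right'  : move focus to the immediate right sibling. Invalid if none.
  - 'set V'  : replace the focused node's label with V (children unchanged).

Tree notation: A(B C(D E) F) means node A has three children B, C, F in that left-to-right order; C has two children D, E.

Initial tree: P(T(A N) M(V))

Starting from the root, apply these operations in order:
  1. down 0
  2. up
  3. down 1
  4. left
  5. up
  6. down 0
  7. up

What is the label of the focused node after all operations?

Answer: P

Derivation:
Step 1 (down 0): focus=T path=0 depth=1 children=['A', 'N'] left=[] right=['M'] parent=P
Step 2 (up): focus=P path=root depth=0 children=['T', 'M'] (at root)
Step 3 (down 1): focus=M path=1 depth=1 children=['V'] left=['T'] right=[] parent=P
Step 4 (left): focus=T path=0 depth=1 children=['A', 'N'] left=[] right=['M'] parent=P
Step 5 (up): focus=P path=root depth=0 children=['T', 'M'] (at root)
Step 6 (down 0): focus=T path=0 depth=1 children=['A', 'N'] left=[] right=['M'] parent=P
Step 7 (up): focus=P path=root depth=0 children=['T', 'M'] (at root)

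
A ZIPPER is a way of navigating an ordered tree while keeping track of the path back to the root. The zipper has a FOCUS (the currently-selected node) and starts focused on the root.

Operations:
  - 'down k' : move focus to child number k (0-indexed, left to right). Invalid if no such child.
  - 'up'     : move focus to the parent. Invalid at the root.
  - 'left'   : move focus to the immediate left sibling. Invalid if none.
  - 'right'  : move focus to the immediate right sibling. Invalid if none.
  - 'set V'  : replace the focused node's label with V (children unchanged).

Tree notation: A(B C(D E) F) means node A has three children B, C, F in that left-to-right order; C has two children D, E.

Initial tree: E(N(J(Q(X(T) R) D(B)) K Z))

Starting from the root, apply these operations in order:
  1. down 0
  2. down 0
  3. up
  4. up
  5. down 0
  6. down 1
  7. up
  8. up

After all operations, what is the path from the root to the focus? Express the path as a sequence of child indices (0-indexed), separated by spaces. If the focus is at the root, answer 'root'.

Step 1 (down 0): focus=N path=0 depth=1 children=['J', 'K', 'Z'] left=[] right=[] parent=E
Step 2 (down 0): focus=J path=0/0 depth=2 children=['Q', 'D'] left=[] right=['K', 'Z'] parent=N
Step 3 (up): focus=N path=0 depth=1 children=['J', 'K', 'Z'] left=[] right=[] parent=E
Step 4 (up): focus=E path=root depth=0 children=['N'] (at root)
Step 5 (down 0): focus=N path=0 depth=1 children=['J', 'K', 'Z'] left=[] right=[] parent=E
Step 6 (down 1): focus=K path=0/1 depth=2 children=[] left=['J'] right=['Z'] parent=N
Step 7 (up): focus=N path=0 depth=1 children=['J', 'K', 'Z'] left=[] right=[] parent=E
Step 8 (up): focus=E path=root depth=0 children=['N'] (at root)

Answer: root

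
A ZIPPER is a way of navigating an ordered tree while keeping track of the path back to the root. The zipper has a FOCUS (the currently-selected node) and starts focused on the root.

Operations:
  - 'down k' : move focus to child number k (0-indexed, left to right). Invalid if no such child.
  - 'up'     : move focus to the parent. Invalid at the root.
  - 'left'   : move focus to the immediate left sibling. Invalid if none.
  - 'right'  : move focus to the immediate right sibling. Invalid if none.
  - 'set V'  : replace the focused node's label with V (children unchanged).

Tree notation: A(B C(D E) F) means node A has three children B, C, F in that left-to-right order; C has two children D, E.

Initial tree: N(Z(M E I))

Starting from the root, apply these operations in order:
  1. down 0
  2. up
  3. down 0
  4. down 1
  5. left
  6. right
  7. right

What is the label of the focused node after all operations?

Answer: I

Derivation:
Step 1 (down 0): focus=Z path=0 depth=1 children=['M', 'E', 'I'] left=[] right=[] parent=N
Step 2 (up): focus=N path=root depth=0 children=['Z'] (at root)
Step 3 (down 0): focus=Z path=0 depth=1 children=['M', 'E', 'I'] left=[] right=[] parent=N
Step 4 (down 1): focus=E path=0/1 depth=2 children=[] left=['M'] right=['I'] parent=Z
Step 5 (left): focus=M path=0/0 depth=2 children=[] left=[] right=['E', 'I'] parent=Z
Step 6 (right): focus=E path=0/1 depth=2 children=[] left=['M'] right=['I'] parent=Z
Step 7 (right): focus=I path=0/2 depth=2 children=[] left=['M', 'E'] right=[] parent=Z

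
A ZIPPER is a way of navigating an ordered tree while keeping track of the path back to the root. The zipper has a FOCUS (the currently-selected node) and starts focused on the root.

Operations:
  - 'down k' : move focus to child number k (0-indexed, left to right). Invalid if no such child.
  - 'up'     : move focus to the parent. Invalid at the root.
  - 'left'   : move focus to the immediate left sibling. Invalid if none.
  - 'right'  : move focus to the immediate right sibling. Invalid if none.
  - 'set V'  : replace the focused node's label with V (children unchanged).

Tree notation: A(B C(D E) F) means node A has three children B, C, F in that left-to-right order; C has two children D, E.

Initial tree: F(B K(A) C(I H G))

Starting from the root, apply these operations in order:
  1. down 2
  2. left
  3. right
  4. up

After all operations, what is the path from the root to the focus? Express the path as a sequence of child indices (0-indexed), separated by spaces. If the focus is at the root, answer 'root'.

Step 1 (down 2): focus=C path=2 depth=1 children=['I', 'H', 'G'] left=['B', 'K'] right=[] parent=F
Step 2 (left): focus=K path=1 depth=1 children=['A'] left=['B'] right=['C'] parent=F
Step 3 (right): focus=C path=2 depth=1 children=['I', 'H', 'G'] left=['B', 'K'] right=[] parent=F
Step 4 (up): focus=F path=root depth=0 children=['B', 'K', 'C'] (at root)

Answer: root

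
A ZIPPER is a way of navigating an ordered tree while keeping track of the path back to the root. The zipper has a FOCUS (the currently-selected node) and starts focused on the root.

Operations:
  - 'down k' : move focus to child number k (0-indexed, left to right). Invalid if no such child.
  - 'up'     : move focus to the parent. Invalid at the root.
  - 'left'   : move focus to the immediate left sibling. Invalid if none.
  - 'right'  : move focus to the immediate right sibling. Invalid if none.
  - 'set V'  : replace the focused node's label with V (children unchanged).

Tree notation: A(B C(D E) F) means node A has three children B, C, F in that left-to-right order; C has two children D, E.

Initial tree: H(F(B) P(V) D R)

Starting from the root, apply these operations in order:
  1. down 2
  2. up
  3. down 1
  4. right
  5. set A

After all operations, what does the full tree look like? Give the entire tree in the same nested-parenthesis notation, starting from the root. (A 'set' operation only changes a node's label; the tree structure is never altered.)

Step 1 (down 2): focus=D path=2 depth=1 children=[] left=['F', 'P'] right=['R'] parent=H
Step 2 (up): focus=H path=root depth=0 children=['F', 'P', 'D', 'R'] (at root)
Step 3 (down 1): focus=P path=1 depth=1 children=['V'] left=['F'] right=['D', 'R'] parent=H
Step 4 (right): focus=D path=2 depth=1 children=[] left=['F', 'P'] right=['R'] parent=H
Step 5 (set A): focus=A path=2 depth=1 children=[] left=['F', 'P'] right=['R'] parent=H

Answer: H(F(B) P(V) A R)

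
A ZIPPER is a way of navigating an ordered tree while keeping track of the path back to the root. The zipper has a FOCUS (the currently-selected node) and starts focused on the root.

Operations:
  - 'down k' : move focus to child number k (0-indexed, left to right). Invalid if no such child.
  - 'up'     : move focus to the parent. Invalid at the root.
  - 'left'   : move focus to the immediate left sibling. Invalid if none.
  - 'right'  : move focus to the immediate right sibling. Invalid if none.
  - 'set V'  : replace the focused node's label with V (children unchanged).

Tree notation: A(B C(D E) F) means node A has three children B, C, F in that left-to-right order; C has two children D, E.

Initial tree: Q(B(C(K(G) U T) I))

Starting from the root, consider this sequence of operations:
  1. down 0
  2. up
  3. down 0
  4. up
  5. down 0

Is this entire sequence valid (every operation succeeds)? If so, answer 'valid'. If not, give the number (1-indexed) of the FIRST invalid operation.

Answer: valid

Derivation:
Step 1 (down 0): focus=B path=0 depth=1 children=['C', 'I'] left=[] right=[] parent=Q
Step 2 (up): focus=Q path=root depth=0 children=['B'] (at root)
Step 3 (down 0): focus=B path=0 depth=1 children=['C', 'I'] left=[] right=[] parent=Q
Step 4 (up): focus=Q path=root depth=0 children=['B'] (at root)
Step 5 (down 0): focus=B path=0 depth=1 children=['C', 'I'] left=[] right=[] parent=Q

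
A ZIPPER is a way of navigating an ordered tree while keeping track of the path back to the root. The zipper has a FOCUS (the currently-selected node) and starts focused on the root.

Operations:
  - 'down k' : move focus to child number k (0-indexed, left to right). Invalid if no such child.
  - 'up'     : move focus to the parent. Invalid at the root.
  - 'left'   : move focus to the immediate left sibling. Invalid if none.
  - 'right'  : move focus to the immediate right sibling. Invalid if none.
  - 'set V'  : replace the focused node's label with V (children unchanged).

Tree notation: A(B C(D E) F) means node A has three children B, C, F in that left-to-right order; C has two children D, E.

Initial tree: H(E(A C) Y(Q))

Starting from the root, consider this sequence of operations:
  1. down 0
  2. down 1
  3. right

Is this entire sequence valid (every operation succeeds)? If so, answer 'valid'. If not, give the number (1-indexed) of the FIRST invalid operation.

Step 1 (down 0): focus=E path=0 depth=1 children=['A', 'C'] left=[] right=['Y'] parent=H
Step 2 (down 1): focus=C path=0/1 depth=2 children=[] left=['A'] right=[] parent=E
Step 3 (right): INVALID

Answer: 3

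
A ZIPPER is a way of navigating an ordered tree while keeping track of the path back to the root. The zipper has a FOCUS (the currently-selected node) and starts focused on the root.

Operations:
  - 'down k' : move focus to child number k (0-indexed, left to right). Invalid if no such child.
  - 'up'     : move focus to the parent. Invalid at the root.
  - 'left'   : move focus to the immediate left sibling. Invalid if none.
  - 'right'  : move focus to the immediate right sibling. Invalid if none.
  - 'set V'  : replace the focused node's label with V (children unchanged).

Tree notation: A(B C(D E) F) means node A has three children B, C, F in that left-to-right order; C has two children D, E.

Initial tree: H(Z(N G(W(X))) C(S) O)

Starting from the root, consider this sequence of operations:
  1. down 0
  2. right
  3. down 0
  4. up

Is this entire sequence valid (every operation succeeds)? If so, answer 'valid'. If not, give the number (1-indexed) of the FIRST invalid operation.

Answer: valid

Derivation:
Step 1 (down 0): focus=Z path=0 depth=1 children=['N', 'G'] left=[] right=['C', 'O'] parent=H
Step 2 (right): focus=C path=1 depth=1 children=['S'] left=['Z'] right=['O'] parent=H
Step 3 (down 0): focus=S path=1/0 depth=2 children=[] left=[] right=[] parent=C
Step 4 (up): focus=C path=1 depth=1 children=['S'] left=['Z'] right=['O'] parent=H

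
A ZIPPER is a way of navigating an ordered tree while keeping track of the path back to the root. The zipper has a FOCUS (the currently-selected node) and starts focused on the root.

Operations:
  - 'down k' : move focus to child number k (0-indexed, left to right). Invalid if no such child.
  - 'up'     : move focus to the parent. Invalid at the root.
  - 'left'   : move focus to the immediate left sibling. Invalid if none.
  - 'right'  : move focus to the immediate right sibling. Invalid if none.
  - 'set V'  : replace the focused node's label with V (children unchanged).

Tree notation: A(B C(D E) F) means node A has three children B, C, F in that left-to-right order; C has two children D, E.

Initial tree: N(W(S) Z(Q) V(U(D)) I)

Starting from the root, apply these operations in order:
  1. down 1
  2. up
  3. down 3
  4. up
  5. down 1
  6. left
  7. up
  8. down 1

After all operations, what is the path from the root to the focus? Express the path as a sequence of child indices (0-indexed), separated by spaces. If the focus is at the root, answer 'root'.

Answer: 1

Derivation:
Step 1 (down 1): focus=Z path=1 depth=1 children=['Q'] left=['W'] right=['V', 'I'] parent=N
Step 2 (up): focus=N path=root depth=0 children=['W', 'Z', 'V', 'I'] (at root)
Step 3 (down 3): focus=I path=3 depth=1 children=[] left=['W', 'Z', 'V'] right=[] parent=N
Step 4 (up): focus=N path=root depth=0 children=['W', 'Z', 'V', 'I'] (at root)
Step 5 (down 1): focus=Z path=1 depth=1 children=['Q'] left=['W'] right=['V', 'I'] parent=N
Step 6 (left): focus=W path=0 depth=1 children=['S'] left=[] right=['Z', 'V', 'I'] parent=N
Step 7 (up): focus=N path=root depth=0 children=['W', 'Z', 'V', 'I'] (at root)
Step 8 (down 1): focus=Z path=1 depth=1 children=['Q'] left=['W'] right=['V', 'I'] parent=N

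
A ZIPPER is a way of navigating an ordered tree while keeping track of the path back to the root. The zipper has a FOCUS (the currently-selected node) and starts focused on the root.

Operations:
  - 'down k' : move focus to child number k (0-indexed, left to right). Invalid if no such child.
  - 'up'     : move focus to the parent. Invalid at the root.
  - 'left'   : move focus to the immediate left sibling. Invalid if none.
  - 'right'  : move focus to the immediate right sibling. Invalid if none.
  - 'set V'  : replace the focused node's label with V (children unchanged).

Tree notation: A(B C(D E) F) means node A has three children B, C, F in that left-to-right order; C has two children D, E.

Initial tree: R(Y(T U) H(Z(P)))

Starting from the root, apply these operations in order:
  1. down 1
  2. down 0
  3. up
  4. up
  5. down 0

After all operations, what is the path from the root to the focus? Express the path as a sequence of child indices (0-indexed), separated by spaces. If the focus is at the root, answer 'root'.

Answer: 0

Derivation:
Step 1 (down 1): focus=H path=1 depth=1 children=['Z'] left=['Y'] right=[] parent=R
Step 2 (down 0): focus=Z path=1/0 depth=2 children=['P'] left=[] right=[] parent=H
Step 3 (up): focus=H path=1 depth=1 children=['Z'] left=['Y'] right=[] parent=R
Step 4 (up): focus=R path=root depth=0 children=['Y', 'H'] (at root)
Step 5 (down 0): focus=Y path=0 depth=1 children=['T', 'U'] left=[] right=['H'] parent=R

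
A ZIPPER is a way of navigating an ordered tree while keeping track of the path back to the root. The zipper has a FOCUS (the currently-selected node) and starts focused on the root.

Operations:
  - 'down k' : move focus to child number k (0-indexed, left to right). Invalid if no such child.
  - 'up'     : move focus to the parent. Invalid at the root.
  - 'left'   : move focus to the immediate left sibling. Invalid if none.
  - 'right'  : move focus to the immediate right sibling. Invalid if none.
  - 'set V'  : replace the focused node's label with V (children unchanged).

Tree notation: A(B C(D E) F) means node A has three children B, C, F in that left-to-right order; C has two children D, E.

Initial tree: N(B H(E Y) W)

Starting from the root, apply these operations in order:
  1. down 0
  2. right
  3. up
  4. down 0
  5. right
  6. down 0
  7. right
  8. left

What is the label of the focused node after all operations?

Answer: E

Derivation:
Step 1 (down 0): focus=B path=0 depth=1 children=[] left=[] right=['H', 'W'] parent=N
Step 2 (right): focus=H path=1 depth=1 children=['E', 'Y'] left=['B'] right=['W'] parent=N
Step 3 (up): focus=N path=root depth=0 children=['B', 'H', 'W'] (at root)
Step 4 (down 0): focus=B path=0 depth=1 children=[] left=[] right=['H', 'W'] parent=N
Step 5 (right): focus=H path=1 depth=1 children=['E', 'Y'] left=['B'] right=['W'] parent=N
Step 6 (down 0): focus=E path=1/0 depth=2 children=[] left=[] right=['Y'] parent=H
Step 7 (right): focus=Y path=1/1 depth=2 children=[] left=['E'] right=[] parent=H
Step 8 (left): focus=E path=1/0 depth=2 children=[] left=[] right=['Y'] parent=H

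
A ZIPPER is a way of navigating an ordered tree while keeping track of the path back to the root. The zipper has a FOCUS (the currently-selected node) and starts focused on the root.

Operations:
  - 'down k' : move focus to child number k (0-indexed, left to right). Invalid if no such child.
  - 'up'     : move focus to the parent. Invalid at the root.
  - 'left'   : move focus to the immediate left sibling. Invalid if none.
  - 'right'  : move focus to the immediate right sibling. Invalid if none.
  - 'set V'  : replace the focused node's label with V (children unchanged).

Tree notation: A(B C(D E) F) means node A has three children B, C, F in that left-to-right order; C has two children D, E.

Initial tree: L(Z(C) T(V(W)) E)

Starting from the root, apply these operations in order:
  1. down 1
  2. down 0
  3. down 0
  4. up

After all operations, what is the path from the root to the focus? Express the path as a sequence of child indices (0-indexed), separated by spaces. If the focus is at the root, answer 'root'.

Step 1 (down 1): focus=T path=1 depth=1 children=['V'] left=['Z'] right=['E'] parent=L
Step 2 (down 0): focus=V path=1/0 depth=2 children=['W'] left=[] right=[] parent=T
Step 3 (down 0): focus=W path=1/0/0 depth=3 children=[] left=[] right=[] parent=V
Step 4 (up): focus=V path=1/0 depth=2 children=['W'] left=[] right=[] parent=T

Answer: 1 0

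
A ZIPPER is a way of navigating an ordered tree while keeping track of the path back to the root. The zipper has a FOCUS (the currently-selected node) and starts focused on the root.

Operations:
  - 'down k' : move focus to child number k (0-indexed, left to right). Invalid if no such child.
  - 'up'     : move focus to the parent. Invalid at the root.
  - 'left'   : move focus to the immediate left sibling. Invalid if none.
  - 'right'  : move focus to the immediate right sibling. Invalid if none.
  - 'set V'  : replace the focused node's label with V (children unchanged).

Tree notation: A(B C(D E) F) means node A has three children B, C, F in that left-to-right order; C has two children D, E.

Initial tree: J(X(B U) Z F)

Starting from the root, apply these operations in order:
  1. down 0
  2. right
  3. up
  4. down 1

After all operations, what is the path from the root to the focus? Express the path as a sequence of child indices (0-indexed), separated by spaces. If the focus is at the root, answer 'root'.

Step 1 (down 0): focus=X path=0 depth=1 children=['B', 'U'] left=[] right=['Z', 'F'] parent=J
Step 2 (right): focus=Z path=1 depth=1 children=[] left=['X'] right=['F'] parent=J
Step 3 (up): focus=J path=root depth=0 children=['X', 'Z', 'F'] (at root)
Step 4 (down 1): focus=Z path=1 depth=1 children=[] left=['X'] right=['F'] parent=J

Answer: 1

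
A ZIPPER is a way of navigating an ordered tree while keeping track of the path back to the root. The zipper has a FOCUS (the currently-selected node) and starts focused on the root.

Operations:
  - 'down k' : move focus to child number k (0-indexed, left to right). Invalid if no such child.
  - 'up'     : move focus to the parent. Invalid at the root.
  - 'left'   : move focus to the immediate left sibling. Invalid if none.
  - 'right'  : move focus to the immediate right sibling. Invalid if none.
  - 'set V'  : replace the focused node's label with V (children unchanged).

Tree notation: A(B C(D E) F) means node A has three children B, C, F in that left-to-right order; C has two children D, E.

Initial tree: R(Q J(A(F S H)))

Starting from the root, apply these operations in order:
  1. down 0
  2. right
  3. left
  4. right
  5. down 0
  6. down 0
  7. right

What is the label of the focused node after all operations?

Answer: S

Derivation:
Step 1 (down 0): focus=Q path=0 depth=1 children=[] left=[] right=['J'] parent=R
Step 2 (right): focus=J path=1 depth=1 children=['A'] left=['Q'] right=[] parent=R
Step 3 (left): focus=Q path=0 depth=1 children=[] left=[] right=['J'] parent=R
Step 4 (right): focus=J path=1 depth=1 children=['A'] left=['Q'] right=[] parent=R
Step 5 (down 0): focus=A path=1/0 depth=2 children=['F', 'S', 'H'] left=[] right=[] parent=J
Step 6 (down 0): focus=F path=1/0/0 depth=3 children=[] left=[] right=['S', 'H'] parent=A
Step 7 (right): focus=S path=1/0/1 depth=3 children=[] left=['F'] right=['H'] parent=A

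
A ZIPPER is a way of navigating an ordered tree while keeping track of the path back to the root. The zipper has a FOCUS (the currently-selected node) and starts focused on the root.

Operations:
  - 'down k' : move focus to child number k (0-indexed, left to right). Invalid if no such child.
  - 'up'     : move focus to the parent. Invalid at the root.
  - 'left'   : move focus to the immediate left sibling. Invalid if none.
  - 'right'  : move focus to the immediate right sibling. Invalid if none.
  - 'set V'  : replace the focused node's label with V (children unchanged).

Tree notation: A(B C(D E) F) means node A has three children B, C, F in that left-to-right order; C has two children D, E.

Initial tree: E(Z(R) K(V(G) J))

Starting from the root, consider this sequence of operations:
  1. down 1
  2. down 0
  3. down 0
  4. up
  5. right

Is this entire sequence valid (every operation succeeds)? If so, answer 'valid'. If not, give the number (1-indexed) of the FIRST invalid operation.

Answer: valid

Derivation:
Step 1 (down 1): focus=K path=1 depth=1 children=['V', 'J'] left=['Z'] right=[] parent=E
Step 2 (down 0): focus=V path=1/0 depth=2 children=['G'] left=[] right=['J'] parent=K
Step 3 (down 0): focus=G path=1/0/0 depth=3 children=[] left=[] right=[] parent=V
Step 4 (up): focus=V path=1/0 depth=2 children=['G'] left=[] right=['J'] parent=K
Step 5 (right): focus=J path=1/1 depth=2 children=[] left=['V'] right=[] parent=K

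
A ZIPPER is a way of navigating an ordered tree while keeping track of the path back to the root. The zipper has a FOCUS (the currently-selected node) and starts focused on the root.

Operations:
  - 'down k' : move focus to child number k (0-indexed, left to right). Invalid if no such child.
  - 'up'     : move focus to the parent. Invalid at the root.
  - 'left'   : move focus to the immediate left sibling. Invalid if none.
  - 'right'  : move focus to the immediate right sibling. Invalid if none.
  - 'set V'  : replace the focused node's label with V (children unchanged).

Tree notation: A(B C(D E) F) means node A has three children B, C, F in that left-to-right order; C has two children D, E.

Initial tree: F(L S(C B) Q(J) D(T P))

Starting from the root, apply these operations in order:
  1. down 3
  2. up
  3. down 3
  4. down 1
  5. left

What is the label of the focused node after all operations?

Step 1 (down 3): focus=D path=3 depth=1 children=['T', 'P'] left=['L', 'S', 'Q'] right=[] parent=F
Step 2 (up): focus=F path=root depth=0 children=['L', 'S', 'Q', 'D'] (at root)
Step 3 (down 3): focus=D path=3 depth=1 children=['T', 'P'] left=['L', 'S', 'Q'] right=[] parent=F
Step 4 (down 1): focus=P path=3/1 depth=2 children=[] left=['T'] right=[] parent=D
Step 5 (left): focus=T path=3/0 depth=2 children=[] left=[] right=['P'] parent=D

Answer: T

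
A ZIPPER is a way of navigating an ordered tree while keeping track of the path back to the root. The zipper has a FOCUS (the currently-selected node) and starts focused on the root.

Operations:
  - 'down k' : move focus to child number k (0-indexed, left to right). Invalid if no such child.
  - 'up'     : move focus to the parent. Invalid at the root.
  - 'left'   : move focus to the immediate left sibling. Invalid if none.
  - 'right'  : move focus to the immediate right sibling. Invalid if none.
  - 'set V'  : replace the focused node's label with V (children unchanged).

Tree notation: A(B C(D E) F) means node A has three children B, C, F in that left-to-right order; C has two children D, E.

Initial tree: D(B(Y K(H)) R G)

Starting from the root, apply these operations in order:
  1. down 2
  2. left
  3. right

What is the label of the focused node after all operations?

Answer: G

Derivation:
Step 1 (down 2): focus=G path=2 depth=1 children=[] left=['B', 'R'] right=[] parent=D
Step 2 (left): focus=R path=1 depth=1 children=[] left=['B'] right=['G'] parent=D
Step 3 (right): focus=G path=2 depth=1 children=[] left=['B', 'R'] right=[] parent=D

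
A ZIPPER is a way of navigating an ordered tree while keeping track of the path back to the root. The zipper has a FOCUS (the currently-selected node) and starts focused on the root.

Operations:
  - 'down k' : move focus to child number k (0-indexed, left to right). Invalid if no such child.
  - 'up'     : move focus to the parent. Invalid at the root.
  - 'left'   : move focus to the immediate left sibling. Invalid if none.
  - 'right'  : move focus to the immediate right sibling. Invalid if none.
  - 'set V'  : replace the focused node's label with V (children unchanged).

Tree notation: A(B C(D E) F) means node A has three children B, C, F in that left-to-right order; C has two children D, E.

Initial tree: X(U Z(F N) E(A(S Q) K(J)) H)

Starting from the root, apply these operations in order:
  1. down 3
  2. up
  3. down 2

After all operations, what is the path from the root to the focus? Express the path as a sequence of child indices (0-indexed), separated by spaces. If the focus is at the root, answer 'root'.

Answer: 2

Derivation:
Step 1 (down 3): focus=H path=3 depth=1 children=[] left=['U', 'Z', 'E'] right=[] parent=X
Step 2 (up): focus=X path=root depth=0 children=['U', 'Z', 'E', 'H'] (at root)
Step 3 (down 2): focus=E path=2 depth=1 children=['A', 'K'] left=['U', 'Z'] right=['H'] parent=X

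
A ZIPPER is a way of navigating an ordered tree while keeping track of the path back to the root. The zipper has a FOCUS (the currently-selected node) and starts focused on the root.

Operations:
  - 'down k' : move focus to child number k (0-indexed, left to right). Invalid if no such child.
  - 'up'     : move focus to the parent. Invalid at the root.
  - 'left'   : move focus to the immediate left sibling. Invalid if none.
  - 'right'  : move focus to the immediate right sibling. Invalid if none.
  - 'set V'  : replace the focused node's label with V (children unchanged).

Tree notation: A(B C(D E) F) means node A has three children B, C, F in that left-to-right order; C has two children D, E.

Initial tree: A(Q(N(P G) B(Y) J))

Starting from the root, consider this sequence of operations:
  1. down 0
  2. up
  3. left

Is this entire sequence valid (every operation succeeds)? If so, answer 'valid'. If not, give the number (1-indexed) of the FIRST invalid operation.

Step 1 (down 0): focus=Q path=0 depth=1 children=['N', 'B', 'J'] left=[] right=[] parent=A
Step 2 (up): focus=A path=root depth=0 children=['Q'] (at root)
Step 3 (left): INVALID

Answer: 3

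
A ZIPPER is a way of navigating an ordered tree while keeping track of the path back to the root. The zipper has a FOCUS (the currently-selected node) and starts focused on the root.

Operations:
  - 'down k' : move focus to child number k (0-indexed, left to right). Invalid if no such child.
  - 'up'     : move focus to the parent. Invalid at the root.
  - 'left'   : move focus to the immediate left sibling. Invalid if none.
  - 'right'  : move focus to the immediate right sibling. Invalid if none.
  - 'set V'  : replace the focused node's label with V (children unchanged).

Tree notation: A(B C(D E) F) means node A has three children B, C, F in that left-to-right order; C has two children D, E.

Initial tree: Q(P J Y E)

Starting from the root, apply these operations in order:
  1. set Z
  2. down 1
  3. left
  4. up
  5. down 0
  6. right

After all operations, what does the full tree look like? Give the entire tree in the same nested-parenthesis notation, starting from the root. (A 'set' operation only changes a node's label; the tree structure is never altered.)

Answer: Z(P J Y E)

Derivation:
Step 1 (set Z): focus=Z path=root depth=0 children=['P', 'J', 'Y', 'E'] (at root)
Step 2 (down 1): focus=J path=1 depth=1 children=[] left=['P'] right=['Y', 'E'] parent=Z
Step 3 (left): focus=P path=0 depth=1 children=[] left=[] right=['J', 'Y', 'E'] parent=Z
Step 4 (up): focus=Z path=root depth=0 children=['P', 'J', 'Y', 'E'] (at root)
Step 5 (down 0): focus=P path=0 depth=1 children=[] left=[] right=['J', 'Y', 'E'] parent=Z
Step 6 (right): focus=J path=1 depth=1 children=[] left=['P'] right=['Y', 'E'] parent=Z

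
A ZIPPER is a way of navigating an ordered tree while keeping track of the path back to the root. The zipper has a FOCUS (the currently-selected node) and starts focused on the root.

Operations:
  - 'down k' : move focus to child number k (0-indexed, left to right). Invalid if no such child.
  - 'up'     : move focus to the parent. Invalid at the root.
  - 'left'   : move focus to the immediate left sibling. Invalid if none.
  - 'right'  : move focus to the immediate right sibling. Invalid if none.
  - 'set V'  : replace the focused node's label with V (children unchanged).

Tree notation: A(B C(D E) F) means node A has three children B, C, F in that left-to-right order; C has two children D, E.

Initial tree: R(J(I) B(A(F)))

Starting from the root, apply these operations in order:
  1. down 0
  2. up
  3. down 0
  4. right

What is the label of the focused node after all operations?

Answer: B

Derivation:
Step 1 (down 0): focus=J path=0 depth=1 children=['I'] left=[] right=['B'] parent=R
Step 2 (up): focus=R path=root depth=0 children=['J', 'B'] (at root)
Step 3 (down 0): focus=J path=0 depth=1 children=['I'] left=[] right=['B'] parent=R
Step 4 (right): focus=B path=1 depth=1 children=['A'] left=['J'] right=[] parent=R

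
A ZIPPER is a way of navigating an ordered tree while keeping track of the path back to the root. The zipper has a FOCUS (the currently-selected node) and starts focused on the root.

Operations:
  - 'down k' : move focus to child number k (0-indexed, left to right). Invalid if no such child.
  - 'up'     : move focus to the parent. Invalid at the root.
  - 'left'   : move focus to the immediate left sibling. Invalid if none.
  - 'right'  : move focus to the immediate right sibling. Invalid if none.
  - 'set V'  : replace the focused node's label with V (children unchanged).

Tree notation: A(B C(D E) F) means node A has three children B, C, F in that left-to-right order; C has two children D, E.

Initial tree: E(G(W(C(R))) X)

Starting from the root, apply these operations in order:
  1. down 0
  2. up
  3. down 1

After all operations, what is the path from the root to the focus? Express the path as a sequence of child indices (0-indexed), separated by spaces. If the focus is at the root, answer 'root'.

Answer: 1

Derivation:
Step 1 (down 0): focus=G path=0 depth=1 children=['W'] left=[] right=['X'] parent=E
Step 2 (up): focus=E path=root depth=0 children=['G', 'X'] (at root)
Step 3 (down 1): focus=X path=1 depth=1 children=[] left=['G'] right=[] parent=E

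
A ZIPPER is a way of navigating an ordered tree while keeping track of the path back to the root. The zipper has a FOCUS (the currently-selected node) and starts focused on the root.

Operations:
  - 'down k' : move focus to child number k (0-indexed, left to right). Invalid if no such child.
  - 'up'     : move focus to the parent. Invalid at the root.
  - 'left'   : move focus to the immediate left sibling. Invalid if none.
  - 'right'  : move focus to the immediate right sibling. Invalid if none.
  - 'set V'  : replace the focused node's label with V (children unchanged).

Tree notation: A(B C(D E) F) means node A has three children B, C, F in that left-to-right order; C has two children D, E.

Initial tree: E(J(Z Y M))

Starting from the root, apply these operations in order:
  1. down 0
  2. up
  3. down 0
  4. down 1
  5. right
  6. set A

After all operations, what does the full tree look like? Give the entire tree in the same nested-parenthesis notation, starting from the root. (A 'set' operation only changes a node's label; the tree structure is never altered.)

Answer: E(J(Z Y A))

Derivation:
Step 1 (down 0): focus=J path=0 depth=1 children=['Z', 'Y', 'M'] left=[] right=[] parent=E
Step 2 (up): focus=E path=root depth=0 children=['J'] (at root)
Step 3 (down 0): focus=J path=0 depth=1 children=['Z', 'Y', 'M'] left=[] right=[] parent=E
Step 4 (down 1): focus=Y path=0/1 depth=2 children=[] left=['Z'] right=['M'] parent=J
Step 5 (right): focus=M path=0/2 depth=2 children=[] left=['Z', 'Y'] right=[] parent=J
Step 6 (set A): focus=A path=0/2 depth=2 children=[] left=['Z', 'Y'] right=[] parent=J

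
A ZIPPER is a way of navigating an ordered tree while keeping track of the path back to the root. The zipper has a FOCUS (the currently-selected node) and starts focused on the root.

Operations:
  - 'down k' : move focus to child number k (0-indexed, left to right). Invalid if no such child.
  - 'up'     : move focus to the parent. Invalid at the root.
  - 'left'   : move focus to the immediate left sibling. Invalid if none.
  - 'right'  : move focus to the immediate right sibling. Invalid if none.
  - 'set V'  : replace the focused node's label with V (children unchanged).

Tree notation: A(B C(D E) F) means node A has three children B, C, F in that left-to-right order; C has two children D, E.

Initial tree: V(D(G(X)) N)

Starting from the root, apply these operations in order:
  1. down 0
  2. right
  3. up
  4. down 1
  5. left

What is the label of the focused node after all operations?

Answer: D

Derivation:
Step 1 (down 0): focus=D path=0 depth=1 children=['G'] left=[] right=['N'] parent=V
Step 2 (right): focus=N path=1 depth=1 children=[] left=['D'] right=[] parent=V
Step 3 (up): focus=V path=root depth=0 children=['D', 'N'] (at root)
Step 4 (down 1): focus=N path=1 depth=1 children=[] left=['D'] right=[] parent=V
Step 5 (left): focus=D path=0 depth=1 children=['G'] left=[] right=['N'] parent=V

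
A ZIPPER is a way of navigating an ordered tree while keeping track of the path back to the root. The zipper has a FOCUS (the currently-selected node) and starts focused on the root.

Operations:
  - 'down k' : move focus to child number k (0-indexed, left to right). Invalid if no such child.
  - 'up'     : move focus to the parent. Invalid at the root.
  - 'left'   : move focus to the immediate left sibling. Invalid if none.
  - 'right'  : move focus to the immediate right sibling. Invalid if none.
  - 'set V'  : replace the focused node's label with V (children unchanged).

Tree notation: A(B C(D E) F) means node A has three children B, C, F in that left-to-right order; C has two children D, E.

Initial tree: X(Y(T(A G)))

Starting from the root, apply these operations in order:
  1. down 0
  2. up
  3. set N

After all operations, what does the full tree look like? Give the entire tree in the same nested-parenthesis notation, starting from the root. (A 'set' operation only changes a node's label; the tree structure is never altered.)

Step 1 (down 0): focus=Y path=0 depth=1 children=['T'] left=[] right=[] parent=X
Step 2 (up): focus=X path=root depth=0 children=['Y'] (at root)
Step 3 (set N): focus=N path=root depth=0 children=['Y'] (at root)

Answer: N(Y(T(A G)))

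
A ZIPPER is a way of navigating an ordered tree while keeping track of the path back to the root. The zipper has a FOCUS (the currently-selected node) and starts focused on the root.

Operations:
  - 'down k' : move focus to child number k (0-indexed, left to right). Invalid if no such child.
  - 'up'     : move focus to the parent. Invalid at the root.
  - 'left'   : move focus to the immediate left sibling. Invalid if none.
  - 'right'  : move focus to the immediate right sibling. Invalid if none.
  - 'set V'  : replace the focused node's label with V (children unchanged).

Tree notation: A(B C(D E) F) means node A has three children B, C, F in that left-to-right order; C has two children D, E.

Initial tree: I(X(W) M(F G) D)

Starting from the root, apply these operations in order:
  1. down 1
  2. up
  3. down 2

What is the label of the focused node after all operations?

Answer: D

Derivation:
Step 1 (down 1): focus=M path=1 depth=1 children=['F', 'G'] left=['X'] right=['D'] parent=I
Step 2 (up): focus=I path=root depth=0 children=['X', 'M', 'D'] (at root)
Step 3 (down 2): focus=D path=2 depth=1 children=[] left=['X', 'M'] right=[] parent=I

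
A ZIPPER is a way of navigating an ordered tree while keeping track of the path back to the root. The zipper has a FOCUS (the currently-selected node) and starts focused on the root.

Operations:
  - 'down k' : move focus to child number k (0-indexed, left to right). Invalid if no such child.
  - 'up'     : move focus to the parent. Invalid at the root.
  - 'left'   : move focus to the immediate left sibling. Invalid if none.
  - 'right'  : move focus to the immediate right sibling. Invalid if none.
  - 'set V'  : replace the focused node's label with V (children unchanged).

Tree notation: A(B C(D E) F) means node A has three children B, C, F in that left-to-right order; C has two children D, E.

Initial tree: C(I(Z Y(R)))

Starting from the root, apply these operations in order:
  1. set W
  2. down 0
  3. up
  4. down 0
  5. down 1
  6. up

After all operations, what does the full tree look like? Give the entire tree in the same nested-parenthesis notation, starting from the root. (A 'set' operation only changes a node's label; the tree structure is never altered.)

Answer: W(I(Z Y(R)))

Derivation:
Step 1 (set W): focus=W path=root depth=0 children=['I'] (at root)
Step 2 (down 0): focus=I path=0 depth=1 children=['Z', 'Y'] left=[] right=[] parent=W
Step 3 (up): focus=W path=root depth=0 children=['I'] (at root)
Step 4 (down 0): focus=I path=0 depth=1 children=['Z', 'Y'] left=[] right=[] parent=W
Step 5 (down 1): focus=Y path=0/1 depth=2 children=['R'] left=['Z'] right=[] parent=I
Step 6 (up): focus=I path=0 depth=1 children=['Z', 'Y'] left=[] right=[] parent=W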